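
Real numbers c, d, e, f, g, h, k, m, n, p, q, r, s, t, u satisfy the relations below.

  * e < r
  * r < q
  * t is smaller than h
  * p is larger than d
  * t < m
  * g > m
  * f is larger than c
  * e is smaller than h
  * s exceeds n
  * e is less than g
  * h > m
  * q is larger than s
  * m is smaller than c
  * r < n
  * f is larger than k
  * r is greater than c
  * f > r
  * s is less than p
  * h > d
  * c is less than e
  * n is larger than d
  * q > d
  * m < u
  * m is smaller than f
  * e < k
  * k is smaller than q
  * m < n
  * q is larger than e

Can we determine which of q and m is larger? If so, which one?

q

m < c < e < r < n < s < q, by transitivity through c, e, r, n, s.
So q is larger.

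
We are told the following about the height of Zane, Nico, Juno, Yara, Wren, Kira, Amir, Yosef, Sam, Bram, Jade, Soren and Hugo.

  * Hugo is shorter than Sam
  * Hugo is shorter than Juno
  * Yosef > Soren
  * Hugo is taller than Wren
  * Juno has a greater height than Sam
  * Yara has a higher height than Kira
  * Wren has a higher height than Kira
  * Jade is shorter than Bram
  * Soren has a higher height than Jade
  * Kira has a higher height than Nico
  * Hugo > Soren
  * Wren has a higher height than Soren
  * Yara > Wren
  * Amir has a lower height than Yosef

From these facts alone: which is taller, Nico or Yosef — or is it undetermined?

undetermined

Following every chain through Nico: above Nico we get Kira, Wren, Yara, Hugo, Sam, Juno.
Yosef is not reached, and no chain runs the other way from Yosef to Nico.
So the given relations leave the order of Nico and Yosef undetermined.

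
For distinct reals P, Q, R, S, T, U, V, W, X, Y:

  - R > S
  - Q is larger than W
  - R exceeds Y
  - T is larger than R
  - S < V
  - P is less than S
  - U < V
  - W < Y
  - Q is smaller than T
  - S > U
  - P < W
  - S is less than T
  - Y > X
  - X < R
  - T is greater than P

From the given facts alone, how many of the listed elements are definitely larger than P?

7

From P the given relations immediately reach W, S, T.
From those, Y, Q, V, R — 7 in total.
No other element is forced above P by the given relations, so the count is 7.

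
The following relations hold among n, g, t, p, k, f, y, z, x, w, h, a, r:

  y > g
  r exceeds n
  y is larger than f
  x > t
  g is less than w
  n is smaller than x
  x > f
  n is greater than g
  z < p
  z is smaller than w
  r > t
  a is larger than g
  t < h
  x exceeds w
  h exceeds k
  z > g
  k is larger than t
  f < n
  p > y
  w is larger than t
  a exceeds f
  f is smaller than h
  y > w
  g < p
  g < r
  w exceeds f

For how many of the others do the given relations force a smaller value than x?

From x the given relations immediately reach f, t, w, n.
From those, g, z — 6 in total.
No other element is forced below x by the given relations, so the count is 6.

6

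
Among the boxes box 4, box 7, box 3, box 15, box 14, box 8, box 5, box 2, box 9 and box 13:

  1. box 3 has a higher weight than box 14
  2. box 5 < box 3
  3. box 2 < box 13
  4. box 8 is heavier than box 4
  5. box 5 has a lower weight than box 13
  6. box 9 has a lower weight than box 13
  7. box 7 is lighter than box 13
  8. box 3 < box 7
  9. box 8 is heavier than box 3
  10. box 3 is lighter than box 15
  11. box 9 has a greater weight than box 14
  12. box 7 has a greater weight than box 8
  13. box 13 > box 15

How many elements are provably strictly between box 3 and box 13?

The relations place box 3 below box 13. An element lies strictly between them when it is forced above box 3 and also forced below box 13.
Above box 3: {box 15, box 8, box 7}. Below box 13: {box 5, box 4, box 14, box 9, box 15, box 8, box 7, box 2}.
Intersection: {box 15, box 8, box 7} — 3.

3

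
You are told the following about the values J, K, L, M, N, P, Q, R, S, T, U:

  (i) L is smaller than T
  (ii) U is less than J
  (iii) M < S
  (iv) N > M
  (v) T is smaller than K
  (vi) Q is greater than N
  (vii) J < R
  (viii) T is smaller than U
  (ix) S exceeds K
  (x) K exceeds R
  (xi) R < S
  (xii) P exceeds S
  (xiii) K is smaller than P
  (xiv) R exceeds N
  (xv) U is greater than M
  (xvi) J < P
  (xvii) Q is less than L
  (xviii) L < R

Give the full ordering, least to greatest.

M < N < Q < L < T < U < J < R < K < S < P

The consecutive links are each given: M < N; N < Q; Q < L; L < T; T < U; U < J; J < R; R < K; K < S; S < P.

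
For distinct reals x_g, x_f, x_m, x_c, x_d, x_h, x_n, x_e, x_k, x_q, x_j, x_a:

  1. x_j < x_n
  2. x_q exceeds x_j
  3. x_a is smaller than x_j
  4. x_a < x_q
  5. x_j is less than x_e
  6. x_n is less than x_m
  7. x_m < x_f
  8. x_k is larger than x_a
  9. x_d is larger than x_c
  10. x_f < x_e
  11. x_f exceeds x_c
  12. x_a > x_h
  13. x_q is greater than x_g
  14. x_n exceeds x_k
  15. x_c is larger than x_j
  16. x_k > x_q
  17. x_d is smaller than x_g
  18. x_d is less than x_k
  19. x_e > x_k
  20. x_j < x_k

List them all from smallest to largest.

The consecutive links are each given: x_h < x_a; x_a < x_j; x_j < x_c; x_c < x_d; x_d < x_g; x_g < x_q; x_q < x_k; x_k < x_n; x_n < x_m; x_m < x_f; x_f < x_e.

x_h < x_a < x_j < x_c < x_d < x_g < x_q < x_k < x_n < x_m < x_f < x_e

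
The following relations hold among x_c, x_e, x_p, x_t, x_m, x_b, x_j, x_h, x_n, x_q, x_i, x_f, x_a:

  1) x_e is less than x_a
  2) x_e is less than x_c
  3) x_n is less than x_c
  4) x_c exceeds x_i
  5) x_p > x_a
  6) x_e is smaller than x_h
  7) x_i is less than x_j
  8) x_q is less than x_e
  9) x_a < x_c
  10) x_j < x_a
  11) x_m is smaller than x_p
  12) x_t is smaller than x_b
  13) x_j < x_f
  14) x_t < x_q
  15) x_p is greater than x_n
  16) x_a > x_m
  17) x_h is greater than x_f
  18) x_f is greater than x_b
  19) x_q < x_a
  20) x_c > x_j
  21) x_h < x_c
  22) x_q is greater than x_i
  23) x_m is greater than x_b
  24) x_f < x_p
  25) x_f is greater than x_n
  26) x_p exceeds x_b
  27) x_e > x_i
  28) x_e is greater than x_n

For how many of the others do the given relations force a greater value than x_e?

4

The elements the relations force above x_e are x_a, x_p, x_h, x_c — no chain reaches any other.
That is 4.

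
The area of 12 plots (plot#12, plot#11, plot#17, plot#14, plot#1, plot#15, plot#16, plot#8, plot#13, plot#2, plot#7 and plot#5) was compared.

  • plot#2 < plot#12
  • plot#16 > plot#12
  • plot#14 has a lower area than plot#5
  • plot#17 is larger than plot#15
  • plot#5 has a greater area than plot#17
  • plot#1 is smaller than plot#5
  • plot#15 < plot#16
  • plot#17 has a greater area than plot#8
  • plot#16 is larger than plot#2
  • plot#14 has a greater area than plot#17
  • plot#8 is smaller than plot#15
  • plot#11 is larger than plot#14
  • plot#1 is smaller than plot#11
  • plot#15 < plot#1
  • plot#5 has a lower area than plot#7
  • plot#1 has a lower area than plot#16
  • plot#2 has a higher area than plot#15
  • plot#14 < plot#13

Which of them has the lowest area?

Chaining upward from plot#8: directly above it, plot#15, plot#17; then plot#2, plot#1, plot#14, plot#5, plot#16; then plot#12, plot#13, plot#11, plot#7.
That covers every other element, and nothing is given below plot#8, so plot#8 is the lowest area.

plot#8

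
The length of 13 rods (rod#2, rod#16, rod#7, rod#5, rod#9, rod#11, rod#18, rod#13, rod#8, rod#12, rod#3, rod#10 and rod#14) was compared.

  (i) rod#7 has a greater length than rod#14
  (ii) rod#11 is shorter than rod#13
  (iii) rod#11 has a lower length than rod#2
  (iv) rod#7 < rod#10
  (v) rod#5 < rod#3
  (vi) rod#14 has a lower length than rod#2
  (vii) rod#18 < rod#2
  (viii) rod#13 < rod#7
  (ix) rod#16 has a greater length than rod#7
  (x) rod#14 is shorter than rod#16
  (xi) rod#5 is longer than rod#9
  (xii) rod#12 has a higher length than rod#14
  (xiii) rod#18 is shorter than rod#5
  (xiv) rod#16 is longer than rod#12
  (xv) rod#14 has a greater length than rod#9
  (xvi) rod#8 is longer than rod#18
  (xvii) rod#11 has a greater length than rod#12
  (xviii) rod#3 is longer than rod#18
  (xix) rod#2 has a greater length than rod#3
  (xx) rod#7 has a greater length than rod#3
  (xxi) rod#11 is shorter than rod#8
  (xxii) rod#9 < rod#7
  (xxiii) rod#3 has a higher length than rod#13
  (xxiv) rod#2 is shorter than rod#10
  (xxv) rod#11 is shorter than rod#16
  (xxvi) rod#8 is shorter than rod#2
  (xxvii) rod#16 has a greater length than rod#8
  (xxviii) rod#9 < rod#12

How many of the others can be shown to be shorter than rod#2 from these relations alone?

From rod#2 the given relations immediately reach rod#14, rod#11, rod#18, rod#8, rod#3.
From those, rod#9, rod#12, rod#13, rod#5 — 9 in total.
No other element is forced below rod#2 by the given relations, so the count is 9.

9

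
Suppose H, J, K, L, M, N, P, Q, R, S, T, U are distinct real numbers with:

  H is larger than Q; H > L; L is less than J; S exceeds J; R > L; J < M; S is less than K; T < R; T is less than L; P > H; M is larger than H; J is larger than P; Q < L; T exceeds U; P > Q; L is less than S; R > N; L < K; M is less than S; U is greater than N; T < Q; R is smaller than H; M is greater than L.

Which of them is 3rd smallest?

The consecutive relations fix a unique order: N < U < T < Q < L < R < H < P < J < M < S < K.
The 3rd smallest is T.

T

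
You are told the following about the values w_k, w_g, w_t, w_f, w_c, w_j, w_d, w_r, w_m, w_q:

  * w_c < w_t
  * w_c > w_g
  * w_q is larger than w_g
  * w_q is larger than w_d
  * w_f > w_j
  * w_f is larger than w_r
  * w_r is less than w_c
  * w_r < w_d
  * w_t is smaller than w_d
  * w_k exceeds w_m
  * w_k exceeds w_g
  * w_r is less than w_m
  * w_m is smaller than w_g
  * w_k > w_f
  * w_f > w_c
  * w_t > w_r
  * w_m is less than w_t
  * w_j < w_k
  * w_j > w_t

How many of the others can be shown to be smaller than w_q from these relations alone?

6

From w_q the given relations immediately reach w_g, w_d.
From those, w_r, w_m, w_t — 5 in total.
From those, w_c — 6 in total.
Nothing else is reachable below w_q; 6 in all.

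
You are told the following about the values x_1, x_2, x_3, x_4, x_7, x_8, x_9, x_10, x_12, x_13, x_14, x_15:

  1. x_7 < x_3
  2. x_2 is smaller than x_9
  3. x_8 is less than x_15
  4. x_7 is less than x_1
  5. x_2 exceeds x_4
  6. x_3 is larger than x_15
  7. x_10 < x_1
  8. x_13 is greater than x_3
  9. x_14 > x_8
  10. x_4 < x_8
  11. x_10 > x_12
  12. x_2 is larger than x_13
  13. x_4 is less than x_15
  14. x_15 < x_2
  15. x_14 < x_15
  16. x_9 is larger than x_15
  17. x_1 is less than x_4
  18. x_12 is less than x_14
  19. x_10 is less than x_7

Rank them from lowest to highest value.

The consecutive links are each given: x_12 < x_10; x_10 < x_7; x_7 < x_1; x_1 < x_4; x_4 < x_8; x_8 < x_14; x_14 < x_15; x_15 < x_3; x_3 < x_13; x_13 < x_2; x_2 < x_9.

x_12 < x_10 < x_7 < x_1 < x_4 < x_8 < x_14 < x_15 < x_3 < x_13 < x_2 < x_9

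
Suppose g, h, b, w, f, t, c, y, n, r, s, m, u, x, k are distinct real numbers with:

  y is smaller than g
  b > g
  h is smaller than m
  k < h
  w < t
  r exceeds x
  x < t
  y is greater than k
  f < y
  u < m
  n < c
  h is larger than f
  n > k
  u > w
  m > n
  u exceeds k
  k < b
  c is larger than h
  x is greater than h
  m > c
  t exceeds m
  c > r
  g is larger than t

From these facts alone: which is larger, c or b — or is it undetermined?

b

Chaining the given relations: c < m < t < g < b.
So b is larger.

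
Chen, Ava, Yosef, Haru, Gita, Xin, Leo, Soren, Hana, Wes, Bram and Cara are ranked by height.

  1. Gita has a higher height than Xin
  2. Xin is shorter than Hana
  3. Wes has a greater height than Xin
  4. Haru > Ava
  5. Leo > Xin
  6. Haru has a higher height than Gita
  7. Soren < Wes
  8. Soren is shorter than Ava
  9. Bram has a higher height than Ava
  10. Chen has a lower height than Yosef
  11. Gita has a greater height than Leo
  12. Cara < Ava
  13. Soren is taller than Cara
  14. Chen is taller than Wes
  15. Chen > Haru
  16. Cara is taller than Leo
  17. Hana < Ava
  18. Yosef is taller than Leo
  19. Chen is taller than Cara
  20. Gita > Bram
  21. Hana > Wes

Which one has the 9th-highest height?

Soren

The consecutive relations fix a unique order: Xin < Leo < Cara < Soren < Wes < Hana < Ava < Bram < Gita < Haru < Chen < Yosef.
Counting 9 from the largest end gives Soren.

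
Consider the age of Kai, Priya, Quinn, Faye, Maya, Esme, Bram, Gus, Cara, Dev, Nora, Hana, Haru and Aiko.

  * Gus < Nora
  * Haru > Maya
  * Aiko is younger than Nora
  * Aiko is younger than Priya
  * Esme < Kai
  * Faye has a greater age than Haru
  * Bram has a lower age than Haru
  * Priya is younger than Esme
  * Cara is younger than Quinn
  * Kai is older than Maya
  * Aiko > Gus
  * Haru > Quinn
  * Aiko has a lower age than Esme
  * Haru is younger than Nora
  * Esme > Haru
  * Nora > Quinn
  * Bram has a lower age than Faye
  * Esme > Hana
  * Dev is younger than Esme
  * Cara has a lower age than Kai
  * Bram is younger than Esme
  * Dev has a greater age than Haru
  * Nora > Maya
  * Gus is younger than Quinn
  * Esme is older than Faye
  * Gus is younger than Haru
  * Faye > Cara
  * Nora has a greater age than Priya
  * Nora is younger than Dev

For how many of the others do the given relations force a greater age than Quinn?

The elements the relations force above Quinn are Haru, Faye, Nora, Dev, Esme, Kai — no chain reaches any other.
That is 6.

6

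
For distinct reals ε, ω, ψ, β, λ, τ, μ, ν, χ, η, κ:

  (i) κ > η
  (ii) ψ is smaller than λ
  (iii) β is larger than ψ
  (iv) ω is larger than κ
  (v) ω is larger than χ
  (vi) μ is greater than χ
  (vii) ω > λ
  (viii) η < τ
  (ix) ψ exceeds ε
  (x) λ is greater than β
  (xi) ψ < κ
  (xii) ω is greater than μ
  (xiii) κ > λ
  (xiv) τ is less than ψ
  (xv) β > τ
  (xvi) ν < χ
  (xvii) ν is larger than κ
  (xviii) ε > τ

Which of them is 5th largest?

κ

Piecing the relations together gives one ordering: η < τ < ε < ψ < β < λ < κ < ν < χ < μ < ω.
The 5th largest is κ.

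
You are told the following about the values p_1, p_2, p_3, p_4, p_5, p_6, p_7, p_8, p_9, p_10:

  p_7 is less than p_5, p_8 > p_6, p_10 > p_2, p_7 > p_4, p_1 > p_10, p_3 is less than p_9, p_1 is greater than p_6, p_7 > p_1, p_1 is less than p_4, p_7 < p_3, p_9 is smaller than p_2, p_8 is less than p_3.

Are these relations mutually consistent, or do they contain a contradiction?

Chaining the given relations yields p_3 < p_9 < p_2 < p_10 < p_1 < p_4 < p_7, so p_3 < p_7. But one relation states p_7 < p_3. These cannot both hold.

inconsistent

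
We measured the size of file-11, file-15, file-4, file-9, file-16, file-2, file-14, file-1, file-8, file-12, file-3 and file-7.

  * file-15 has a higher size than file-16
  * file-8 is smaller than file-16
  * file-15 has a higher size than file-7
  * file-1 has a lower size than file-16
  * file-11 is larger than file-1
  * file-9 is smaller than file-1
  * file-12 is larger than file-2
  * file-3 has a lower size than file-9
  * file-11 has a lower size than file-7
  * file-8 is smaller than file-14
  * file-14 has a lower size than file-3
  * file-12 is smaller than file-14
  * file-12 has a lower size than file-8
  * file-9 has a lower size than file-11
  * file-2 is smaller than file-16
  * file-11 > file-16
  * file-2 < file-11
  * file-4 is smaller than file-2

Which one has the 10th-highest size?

file-12

The consecutive relations fix a unique order: file-4 < file-2 < file-12 < file-8 < file-14 < file-3 < file-9 < file-1 < file-16 < file-11 < file-7 < file-15.
Counting 10 from the largest end gives file-12.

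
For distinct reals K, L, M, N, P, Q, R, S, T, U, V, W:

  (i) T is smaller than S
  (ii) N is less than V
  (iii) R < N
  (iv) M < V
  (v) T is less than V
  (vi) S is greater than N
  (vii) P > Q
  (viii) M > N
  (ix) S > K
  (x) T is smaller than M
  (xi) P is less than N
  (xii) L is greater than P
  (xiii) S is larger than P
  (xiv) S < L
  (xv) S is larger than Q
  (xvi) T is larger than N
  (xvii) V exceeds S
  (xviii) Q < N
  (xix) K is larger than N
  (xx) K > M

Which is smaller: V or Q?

Q < P < N < T < M < K < S < V, by transitivity through P, N, T, M, K, S.
So Q < V; Q is the smaller of the two.

Q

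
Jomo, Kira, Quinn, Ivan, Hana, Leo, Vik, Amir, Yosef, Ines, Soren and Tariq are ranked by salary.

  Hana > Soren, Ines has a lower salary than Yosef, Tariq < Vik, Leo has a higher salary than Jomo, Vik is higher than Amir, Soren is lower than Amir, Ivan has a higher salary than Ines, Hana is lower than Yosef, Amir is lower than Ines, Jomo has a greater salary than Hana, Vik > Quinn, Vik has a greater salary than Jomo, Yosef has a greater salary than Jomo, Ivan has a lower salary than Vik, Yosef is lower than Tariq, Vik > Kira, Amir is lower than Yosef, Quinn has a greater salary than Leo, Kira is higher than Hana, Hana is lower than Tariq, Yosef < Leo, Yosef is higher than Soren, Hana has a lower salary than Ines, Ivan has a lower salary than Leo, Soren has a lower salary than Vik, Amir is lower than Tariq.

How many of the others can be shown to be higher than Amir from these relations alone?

The elements the relations force above Amir are Ines, Ivan, Yosef, Leo, Tariq, Quinn, Vik — no chain reaches any other.
That is 7.

7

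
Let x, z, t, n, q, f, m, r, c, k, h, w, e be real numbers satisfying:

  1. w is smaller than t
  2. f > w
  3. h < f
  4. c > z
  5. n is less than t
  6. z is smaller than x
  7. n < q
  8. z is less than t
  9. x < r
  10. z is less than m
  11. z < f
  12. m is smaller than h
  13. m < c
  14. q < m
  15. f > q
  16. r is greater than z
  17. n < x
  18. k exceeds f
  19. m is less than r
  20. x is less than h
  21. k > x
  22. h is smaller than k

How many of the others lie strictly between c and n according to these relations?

Chaining upward from n reaches: q, m, x, h, f, k, t, r.
Chaining downward from c reaches: z, q, m.
Strictly between n and c are those in both lists: q, m — 2 elements.

2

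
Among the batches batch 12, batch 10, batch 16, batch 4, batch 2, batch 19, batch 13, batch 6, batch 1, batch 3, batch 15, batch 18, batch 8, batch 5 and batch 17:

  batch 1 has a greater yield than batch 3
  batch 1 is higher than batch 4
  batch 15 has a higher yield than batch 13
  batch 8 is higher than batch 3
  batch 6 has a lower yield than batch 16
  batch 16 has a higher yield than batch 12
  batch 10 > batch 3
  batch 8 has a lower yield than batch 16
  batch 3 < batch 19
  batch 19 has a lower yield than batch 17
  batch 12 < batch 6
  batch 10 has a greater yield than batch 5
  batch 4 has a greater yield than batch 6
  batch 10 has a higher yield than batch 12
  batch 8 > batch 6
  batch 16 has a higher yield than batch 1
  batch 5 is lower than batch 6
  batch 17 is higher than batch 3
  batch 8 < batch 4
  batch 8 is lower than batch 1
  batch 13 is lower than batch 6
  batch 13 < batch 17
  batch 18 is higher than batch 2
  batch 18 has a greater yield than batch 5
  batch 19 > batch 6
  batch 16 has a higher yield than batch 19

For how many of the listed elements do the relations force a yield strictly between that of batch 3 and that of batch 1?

2

Chaining upward from batch 3 reaches: batch 8, batch 10, batch 4, batch 19, batch 17, batch 16.
Chaining downward from batch 1 reaches: batch 12, batch 13, batch 5, batch 6, batch 8, batch 4.
Strictly between batch 3 and batch 1 are those in both lists: batch 8, batch 4 — 2 elements.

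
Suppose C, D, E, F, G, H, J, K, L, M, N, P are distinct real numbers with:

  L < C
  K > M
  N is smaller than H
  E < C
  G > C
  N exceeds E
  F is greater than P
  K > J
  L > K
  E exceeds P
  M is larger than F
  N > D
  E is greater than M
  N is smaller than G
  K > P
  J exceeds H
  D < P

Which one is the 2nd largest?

C

Chaining the given pairs: D < P < F < M < E < N < H < J < K < L < C < G.
Counting 2 from the largest end gives C.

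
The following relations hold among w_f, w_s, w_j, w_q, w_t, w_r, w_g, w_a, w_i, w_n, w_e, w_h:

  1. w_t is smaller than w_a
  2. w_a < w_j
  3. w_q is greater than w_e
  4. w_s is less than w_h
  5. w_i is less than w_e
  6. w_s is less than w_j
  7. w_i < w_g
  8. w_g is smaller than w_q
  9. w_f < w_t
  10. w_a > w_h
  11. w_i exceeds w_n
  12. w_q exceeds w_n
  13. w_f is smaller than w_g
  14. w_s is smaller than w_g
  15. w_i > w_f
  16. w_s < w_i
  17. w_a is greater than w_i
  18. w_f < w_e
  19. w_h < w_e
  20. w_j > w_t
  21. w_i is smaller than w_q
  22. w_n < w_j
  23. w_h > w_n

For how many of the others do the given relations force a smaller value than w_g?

From w_g the given relations immediately reach w_s, w_f, w_i.
From those, w_n — 4 in total.
Nothing else is reachable below w_g; 4 in all.

4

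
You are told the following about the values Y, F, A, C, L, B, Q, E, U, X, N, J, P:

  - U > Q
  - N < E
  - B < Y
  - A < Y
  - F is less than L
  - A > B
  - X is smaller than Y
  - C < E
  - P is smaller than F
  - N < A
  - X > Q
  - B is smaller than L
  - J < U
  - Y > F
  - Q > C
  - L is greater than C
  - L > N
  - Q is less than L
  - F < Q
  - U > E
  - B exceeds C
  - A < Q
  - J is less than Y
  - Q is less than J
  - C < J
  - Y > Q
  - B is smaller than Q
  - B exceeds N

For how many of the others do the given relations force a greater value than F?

6

From F the given relations immediately reach Q, L, Y.
From those, J, U, X — 6 in total.
Nothing else is reachable above F; 6 in all.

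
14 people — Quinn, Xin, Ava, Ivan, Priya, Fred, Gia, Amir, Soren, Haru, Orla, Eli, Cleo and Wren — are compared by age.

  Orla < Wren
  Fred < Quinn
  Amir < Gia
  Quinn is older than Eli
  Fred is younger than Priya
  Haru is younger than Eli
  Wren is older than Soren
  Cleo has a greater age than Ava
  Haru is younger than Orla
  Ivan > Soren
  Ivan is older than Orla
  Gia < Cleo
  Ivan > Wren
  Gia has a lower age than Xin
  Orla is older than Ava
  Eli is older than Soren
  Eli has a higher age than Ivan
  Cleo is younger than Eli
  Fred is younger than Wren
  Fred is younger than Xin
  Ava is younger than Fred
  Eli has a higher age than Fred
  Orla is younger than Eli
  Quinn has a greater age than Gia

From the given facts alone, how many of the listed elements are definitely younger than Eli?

10

The elements the relations force below Eli are Amir, Gia, Ava, Fred, Haru, Soren, Orla, Cleo, Wren, Ivan — no chain reaches any other.
That is 10.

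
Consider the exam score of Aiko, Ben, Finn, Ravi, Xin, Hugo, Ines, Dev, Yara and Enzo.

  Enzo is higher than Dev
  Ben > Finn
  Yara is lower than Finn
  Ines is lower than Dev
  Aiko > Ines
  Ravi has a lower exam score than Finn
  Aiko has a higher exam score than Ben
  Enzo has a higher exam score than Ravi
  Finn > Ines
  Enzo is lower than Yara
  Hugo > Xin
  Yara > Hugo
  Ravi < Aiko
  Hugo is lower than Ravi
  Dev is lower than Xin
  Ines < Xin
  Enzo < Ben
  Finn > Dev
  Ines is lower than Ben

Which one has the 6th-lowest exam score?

Enzo

Piecing the relations together gives one ordering: Ines < Dev < Xin < Hugo < Ravi < Enzo < Yara < Finn < Ben < Aiko.
The 6th smallest is Enzo.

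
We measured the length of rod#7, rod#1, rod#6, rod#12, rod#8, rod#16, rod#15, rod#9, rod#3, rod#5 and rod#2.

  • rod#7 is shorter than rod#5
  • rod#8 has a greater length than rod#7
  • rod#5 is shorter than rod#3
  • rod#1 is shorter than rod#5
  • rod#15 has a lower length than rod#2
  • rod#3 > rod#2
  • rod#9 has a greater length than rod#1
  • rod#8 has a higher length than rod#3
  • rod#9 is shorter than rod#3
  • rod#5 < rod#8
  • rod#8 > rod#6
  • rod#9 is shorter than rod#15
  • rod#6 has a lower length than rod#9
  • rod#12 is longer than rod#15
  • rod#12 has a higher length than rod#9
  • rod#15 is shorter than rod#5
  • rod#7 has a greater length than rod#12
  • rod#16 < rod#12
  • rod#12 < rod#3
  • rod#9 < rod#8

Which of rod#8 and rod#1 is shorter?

Link the given pairs in sequence: rod#1 < rod#9; rod#9 < rod#15; rod#15 < rod#12; rod#12 < rod#7; rod#7 < rod#5; rod#5 < rod#3; rod#3 < rod#8.
Together: rod#1 < rod#9 < rod#15 < rod#12 < rod#7 < rod#5 < rod#3 < rod#8.
So rod#1 < rod#8; rod#1 is the shorter of the two.

rod#1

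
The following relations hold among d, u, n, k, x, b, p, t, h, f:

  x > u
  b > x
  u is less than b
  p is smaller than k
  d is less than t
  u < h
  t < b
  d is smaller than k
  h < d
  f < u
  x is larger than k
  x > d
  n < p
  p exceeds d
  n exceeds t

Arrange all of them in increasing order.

f < u < h < d < t < n < p < k < x < b

Each adjacent pair is fixed by a given relation: f < u; u < h; h < d; d < t; t < n; n < p; p < k; k < x; x < b. Chaining them end to end gives the full order.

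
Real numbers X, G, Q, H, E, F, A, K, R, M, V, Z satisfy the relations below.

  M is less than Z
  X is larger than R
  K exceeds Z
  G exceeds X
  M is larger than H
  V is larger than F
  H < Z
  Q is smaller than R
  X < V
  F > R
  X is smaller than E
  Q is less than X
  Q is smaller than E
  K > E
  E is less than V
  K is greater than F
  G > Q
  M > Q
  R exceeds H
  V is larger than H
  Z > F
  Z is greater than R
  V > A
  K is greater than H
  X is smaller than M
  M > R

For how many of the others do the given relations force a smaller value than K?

8

The elements the relations force below K are Q, H, R, X, M, F, E, Z — no chain reaches any other.
That is 8.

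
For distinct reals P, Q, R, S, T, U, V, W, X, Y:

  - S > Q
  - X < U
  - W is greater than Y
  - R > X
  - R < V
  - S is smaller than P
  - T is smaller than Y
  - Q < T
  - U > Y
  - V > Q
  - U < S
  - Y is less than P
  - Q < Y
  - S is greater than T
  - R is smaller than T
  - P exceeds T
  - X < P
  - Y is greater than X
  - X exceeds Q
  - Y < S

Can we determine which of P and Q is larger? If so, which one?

The relevant relations are Q < X; X < R; R < T; T < Y; Y < U; U < S; S < P.
Together: Q < X < R < T < Y < U < S < P.
So P is larger.

P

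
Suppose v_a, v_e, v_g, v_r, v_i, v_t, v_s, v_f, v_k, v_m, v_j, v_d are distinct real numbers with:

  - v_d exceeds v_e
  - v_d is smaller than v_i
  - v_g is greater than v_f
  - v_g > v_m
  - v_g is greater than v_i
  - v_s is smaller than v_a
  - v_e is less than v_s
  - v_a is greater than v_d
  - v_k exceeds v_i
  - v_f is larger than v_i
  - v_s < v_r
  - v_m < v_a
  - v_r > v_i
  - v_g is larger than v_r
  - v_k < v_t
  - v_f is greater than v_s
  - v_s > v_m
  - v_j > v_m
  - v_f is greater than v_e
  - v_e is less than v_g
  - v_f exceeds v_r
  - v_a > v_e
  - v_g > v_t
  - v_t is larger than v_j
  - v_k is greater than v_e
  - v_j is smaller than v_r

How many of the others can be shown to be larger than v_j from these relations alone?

4

From v_j the given relations immediately reach v_r, v_t.
From those, v_f, v_g — 4 in total.
No other element is forced above v_j by the given relations, so the count is 4.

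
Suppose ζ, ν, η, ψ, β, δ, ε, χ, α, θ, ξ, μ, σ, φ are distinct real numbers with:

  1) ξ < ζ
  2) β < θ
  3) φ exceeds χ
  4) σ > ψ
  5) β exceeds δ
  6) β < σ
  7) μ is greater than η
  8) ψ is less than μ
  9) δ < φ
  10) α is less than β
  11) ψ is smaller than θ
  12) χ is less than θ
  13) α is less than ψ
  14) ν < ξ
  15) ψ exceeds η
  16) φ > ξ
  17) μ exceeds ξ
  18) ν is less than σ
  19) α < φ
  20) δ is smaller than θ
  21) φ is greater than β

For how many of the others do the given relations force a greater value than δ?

4

The elements the relations force above δ are β, σ, φ, θ — no chain reaches any other.
That is 4.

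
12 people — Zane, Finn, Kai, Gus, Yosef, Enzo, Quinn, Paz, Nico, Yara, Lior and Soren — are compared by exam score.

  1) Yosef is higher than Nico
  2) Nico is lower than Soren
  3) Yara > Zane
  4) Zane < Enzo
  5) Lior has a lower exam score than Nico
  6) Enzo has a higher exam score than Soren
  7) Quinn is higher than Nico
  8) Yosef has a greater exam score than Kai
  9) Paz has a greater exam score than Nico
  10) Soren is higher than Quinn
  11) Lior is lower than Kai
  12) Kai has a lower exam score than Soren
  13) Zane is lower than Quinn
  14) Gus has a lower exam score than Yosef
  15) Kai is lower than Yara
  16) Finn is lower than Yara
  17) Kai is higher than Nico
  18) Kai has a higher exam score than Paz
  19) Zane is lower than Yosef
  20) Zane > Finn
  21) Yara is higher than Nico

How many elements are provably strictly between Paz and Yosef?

Chaining upward from Paz reaches: Kai, Soren, Enzo, Yara.
Chaining downward from Yosef reaches: Finn, Lior, Zane, Nico, Kai, Gus.
Strictly between Paz and Yosef are those in both lists: Kai — 1 element.

1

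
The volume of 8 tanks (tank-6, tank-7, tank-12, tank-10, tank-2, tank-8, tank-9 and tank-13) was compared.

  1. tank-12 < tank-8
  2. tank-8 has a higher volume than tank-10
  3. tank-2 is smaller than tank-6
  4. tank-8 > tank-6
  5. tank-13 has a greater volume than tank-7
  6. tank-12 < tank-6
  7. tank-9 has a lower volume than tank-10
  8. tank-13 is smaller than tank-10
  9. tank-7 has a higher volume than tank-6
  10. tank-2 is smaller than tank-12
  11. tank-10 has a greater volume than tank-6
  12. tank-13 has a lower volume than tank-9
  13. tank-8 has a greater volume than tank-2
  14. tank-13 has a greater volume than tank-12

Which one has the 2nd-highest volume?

The consecutive relations fix a unique order: tank-2 < tank-12 < tank-6 < tank-7 < tank-13 < tank-9 < tank-10 < tank-8.
The 2nd largest is tank-10.

tank-10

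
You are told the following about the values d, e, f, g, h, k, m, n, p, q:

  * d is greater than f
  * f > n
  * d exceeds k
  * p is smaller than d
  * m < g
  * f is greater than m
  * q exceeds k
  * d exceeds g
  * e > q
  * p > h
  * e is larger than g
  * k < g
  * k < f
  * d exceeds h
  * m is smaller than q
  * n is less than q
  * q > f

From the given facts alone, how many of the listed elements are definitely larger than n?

4

Directly above n: f, q.
One step further: d, e (4 so far).
Nothing else is reachable above n; 4 in all.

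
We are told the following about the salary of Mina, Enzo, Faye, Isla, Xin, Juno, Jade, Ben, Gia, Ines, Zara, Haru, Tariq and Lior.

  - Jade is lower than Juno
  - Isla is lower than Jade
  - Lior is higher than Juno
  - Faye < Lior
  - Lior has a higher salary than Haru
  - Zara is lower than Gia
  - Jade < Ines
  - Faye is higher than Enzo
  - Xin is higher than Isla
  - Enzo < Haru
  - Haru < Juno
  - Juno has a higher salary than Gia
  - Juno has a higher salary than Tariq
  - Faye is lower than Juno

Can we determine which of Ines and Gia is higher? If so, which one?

undetermined

Following every chain through Gia: above Gia we get Juno, Lior; below Gia we get Zara.
Ines is not reached, and no chain runs the other way from Ines to Gia.
So the given relations leave the order of Gia and Ines undetermined.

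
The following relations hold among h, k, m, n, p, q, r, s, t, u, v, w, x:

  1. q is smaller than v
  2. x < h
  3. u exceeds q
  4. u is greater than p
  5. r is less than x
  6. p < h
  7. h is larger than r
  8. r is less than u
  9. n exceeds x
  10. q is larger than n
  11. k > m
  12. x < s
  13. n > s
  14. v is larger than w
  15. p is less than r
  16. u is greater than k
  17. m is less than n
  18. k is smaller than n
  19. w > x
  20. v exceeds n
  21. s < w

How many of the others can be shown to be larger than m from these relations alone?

The elements the relations force above m are k, n, q, u, v — no chain reaches any other.
That is 5.

5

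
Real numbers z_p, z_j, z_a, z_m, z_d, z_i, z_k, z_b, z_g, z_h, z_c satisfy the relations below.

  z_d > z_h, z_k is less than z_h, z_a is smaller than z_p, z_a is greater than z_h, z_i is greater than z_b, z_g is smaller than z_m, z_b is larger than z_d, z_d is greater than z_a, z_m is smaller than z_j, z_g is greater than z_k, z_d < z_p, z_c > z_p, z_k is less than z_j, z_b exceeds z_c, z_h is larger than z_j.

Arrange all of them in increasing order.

z_k < z_g < z_m < z_j < z_h < z_a < z_d < z_p < z_c < z_b < z_i

The consecutive links are each given: z_k < z_g; z_g < z_m; z_m < z_j; z_j < z_h; z_h < z_a; z_a < z_d; z_d < z_p; z_p < z_c; z_c < z_b; z_b < z_i.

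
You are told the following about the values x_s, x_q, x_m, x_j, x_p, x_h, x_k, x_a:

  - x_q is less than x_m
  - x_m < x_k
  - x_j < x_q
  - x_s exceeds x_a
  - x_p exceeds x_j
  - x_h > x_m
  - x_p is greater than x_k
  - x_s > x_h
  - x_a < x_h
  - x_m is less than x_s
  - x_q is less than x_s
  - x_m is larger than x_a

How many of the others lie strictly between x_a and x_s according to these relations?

The relations place x_a below x_s. An element lies strictly between them when it is forced above x_a and also forced below x_s.
Above x_a: {x_m, x_h, x_k, x_p}. Below x_s: {x_j, x_q, x_m, x_h}.
Intersection: {x_m, x_h} — 2.

2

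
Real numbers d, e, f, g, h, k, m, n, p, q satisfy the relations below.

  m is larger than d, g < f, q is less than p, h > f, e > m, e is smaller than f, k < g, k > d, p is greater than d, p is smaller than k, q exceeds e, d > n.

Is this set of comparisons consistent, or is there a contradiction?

The single ordering n < d < m < e < q < p < k < g < f < h satisfies every listed relation, so no contradiction arises.

consistent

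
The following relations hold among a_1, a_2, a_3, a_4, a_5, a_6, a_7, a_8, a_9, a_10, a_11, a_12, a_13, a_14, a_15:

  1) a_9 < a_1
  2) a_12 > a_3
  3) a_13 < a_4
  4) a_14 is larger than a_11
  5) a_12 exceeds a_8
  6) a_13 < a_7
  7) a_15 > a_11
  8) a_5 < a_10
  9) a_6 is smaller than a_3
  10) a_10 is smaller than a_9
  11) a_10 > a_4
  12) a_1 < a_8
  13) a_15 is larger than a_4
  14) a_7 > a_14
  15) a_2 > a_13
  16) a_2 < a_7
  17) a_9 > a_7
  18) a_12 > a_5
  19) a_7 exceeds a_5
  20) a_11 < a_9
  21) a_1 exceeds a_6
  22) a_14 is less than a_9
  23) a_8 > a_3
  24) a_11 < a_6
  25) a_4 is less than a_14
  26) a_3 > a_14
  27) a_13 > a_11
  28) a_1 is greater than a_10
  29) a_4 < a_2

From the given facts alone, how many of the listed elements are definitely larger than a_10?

4

The elements the relations force above a_10 are a_9, a_1, a_8, a_12 — no chain reaches any other.
That is 4.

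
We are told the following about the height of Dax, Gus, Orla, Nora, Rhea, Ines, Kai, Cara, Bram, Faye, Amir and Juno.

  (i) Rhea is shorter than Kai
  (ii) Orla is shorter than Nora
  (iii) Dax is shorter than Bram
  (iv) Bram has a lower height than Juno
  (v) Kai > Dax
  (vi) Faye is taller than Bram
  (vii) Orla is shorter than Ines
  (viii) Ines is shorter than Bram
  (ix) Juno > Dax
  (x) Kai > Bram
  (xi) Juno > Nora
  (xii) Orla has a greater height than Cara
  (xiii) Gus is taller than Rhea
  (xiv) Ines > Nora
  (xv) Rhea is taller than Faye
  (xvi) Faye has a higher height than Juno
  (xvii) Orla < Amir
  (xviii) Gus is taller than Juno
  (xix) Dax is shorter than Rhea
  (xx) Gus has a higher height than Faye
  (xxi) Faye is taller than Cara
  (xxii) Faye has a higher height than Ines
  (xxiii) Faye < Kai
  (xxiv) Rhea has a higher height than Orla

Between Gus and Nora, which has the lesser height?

Nora < Ines < Bram < Juno < Faye < Rhea < Gus, by transitivity through Ines, Bram, Juno, Faye, Rhea.
So Nora < Gus; Nora is the shorter of the two.

Nora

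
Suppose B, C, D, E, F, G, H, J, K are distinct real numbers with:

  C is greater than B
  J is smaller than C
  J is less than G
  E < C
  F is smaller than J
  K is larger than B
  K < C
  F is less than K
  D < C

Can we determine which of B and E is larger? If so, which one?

undetermined

Following every chain through E: above E we get C.
B is not reached, and no chain runs the other way from B to E.
So the given relations leave the order of E and B undetermined.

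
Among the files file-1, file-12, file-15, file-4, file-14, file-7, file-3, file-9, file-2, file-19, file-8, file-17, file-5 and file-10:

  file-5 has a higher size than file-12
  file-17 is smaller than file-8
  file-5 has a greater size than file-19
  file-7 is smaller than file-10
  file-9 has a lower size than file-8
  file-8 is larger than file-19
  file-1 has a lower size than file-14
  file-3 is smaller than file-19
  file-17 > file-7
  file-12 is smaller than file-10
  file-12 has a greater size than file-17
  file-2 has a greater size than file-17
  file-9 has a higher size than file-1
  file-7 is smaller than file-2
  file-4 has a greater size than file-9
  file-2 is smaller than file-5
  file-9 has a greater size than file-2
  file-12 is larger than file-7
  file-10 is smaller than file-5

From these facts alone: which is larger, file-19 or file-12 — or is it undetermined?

Following every chain through file-19: above file-19 we get file-8, file-5; below file-19 we get file-3.
file-12 is not reached, and no chain runs the other way from file-12 to file-19.
So the given relations leave the order of file-19 and file-12 undetermined.

undetermined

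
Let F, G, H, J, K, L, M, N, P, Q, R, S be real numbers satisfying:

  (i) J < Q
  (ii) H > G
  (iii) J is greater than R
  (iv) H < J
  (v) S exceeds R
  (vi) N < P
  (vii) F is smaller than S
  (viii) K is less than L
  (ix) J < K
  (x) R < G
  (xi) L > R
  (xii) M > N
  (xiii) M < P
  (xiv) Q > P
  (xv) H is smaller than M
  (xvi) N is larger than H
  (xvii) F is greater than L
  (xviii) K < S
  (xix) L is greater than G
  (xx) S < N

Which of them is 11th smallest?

Piecing the relations together gives one ordering: R < G < H < J < K < L < F < S < N < M < P < Q.
The 11th smallest is P.

P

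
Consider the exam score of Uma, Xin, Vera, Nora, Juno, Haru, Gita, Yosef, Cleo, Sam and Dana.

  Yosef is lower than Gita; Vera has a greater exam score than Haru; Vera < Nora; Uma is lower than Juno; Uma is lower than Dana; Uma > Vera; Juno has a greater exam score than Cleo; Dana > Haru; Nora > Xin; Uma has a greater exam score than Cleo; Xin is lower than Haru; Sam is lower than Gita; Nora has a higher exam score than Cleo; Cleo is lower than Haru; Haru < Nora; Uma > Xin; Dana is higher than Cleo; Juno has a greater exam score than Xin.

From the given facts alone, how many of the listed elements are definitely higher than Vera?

Directly above Vera: Uma, Nora.
One step further: Juno, Dana (4 so far).
No other element is forced above Vera by the given relations, so the count is 4.

4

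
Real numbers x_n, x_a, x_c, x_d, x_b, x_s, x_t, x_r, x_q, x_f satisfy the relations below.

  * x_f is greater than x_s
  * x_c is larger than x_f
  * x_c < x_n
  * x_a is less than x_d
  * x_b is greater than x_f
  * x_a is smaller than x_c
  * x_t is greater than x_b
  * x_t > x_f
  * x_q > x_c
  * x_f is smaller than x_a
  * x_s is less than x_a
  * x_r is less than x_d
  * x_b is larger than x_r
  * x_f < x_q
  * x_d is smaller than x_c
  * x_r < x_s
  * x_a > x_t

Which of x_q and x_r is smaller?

x_r

x_r < x_s and x_s < x_f give x_r < x_f.
Then x_f < x_b extends the chain to x_b.
Then x_b < x_t extends the chain to x_t.
With x_t < x_a: x_r < x_s < x_f < x_b < x_t < x_a.
Then x_a < x_d extends the chain to x_d.
Then x_d < x_c extends the chain to x_c.
Then x_c < x_q extends the chain to x_q.
So x_r < x_q; x_r is the smaller of the two.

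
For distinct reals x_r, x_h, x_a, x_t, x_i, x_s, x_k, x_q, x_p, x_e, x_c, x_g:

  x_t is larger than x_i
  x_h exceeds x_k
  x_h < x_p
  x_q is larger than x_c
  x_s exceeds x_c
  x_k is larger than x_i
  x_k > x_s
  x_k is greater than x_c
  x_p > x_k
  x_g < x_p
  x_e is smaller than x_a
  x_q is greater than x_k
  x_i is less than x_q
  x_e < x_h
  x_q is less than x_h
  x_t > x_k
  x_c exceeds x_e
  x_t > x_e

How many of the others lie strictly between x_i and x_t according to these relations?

1

Chaining upward from x_i reaches: x_k, x_q, x_h, x_p.
Chaining downward from x_t reaches: x_e, x_c, x_s, x_k.
Strictly between x_i and x_t are those in both lists: x_k — 1 element.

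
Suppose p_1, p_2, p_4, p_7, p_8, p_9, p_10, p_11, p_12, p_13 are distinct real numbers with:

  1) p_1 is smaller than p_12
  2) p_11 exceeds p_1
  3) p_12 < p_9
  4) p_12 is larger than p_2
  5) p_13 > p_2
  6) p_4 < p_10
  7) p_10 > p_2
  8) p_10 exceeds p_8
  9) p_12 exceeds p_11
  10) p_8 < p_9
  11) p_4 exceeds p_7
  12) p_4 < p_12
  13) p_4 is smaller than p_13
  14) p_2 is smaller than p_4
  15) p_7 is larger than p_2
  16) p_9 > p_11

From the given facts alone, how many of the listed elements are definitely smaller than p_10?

Directly below p_10: p_2, p_8, p_4.
One step further: p_7 (4 so far).
Nothing else is reachable below p_10; 4 in all.

4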